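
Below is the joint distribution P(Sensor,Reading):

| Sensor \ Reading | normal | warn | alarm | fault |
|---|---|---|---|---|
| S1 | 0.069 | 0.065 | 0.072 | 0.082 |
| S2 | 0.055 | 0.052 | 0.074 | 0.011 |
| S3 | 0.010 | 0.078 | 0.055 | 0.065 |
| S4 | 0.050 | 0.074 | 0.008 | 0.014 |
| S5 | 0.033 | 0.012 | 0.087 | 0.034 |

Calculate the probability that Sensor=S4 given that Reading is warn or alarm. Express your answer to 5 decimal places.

0.14211

P(Reading=warn) = 0.065 + 0.052 + 0.078 + 0.074 + 0.012 = 0.281.
P(Reading=alarm) = 0.072 + 0.074 + 0.055 + 0.008 + 0.087 = 0.296.
P(Reading ∈ {warn, alarm}) = 0.281 + 0.296 = 0.577; P(Sensor=S4, Reading ∈ {warn, alarm}) = 0.074 + 0.008 = 0.082.
P(Sensor=S4 | Reading ∈ {warn, alarm}) = 0.082/0.577 = 0.14211.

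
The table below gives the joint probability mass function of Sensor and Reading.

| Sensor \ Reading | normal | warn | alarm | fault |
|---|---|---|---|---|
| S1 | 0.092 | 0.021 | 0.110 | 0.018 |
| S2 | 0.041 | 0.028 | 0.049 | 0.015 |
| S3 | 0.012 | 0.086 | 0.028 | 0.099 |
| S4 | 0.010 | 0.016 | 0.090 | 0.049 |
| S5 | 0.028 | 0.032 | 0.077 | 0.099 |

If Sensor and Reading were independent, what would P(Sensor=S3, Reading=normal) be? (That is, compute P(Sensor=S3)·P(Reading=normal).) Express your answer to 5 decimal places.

0.04118

P(Sensor=S3) = 0.012 + 0.086 + 0.028 + 0.099 = 0.225.
P(Reading=normal) = 0.092 + 0.041 + 0.012 + 0.010 + 0.028 = 0.183.
Product: 0.225 × 0.183 = 0.04118.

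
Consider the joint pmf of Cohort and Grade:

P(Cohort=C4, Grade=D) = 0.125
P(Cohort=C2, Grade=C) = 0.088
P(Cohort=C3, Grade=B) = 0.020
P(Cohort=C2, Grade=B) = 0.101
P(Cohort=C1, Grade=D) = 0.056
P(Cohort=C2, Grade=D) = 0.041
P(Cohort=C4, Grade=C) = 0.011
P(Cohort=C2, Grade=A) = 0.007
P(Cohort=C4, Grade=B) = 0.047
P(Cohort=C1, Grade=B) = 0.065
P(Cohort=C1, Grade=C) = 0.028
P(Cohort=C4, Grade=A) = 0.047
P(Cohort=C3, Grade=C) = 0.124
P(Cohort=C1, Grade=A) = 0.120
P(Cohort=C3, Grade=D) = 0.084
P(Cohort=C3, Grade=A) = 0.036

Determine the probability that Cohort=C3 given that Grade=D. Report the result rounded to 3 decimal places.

P(Grade=D) = 0.056 + 0.041 + 0.084 + 0.125 = 0.306.
P(Cohort=C3 | Grade=D) = 0.084/0.306 = 0.275.

0.275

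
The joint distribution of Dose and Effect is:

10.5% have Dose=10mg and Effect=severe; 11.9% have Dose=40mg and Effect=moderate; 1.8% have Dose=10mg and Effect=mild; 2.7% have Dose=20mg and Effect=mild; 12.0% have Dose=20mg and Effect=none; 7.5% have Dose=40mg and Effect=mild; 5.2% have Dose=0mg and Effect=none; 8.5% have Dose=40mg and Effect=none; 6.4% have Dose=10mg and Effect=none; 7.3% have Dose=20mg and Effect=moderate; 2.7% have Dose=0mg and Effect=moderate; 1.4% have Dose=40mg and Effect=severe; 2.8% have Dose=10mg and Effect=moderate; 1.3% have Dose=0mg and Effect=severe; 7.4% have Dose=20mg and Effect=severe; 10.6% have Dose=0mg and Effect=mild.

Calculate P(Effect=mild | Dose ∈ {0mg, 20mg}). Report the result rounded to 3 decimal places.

0.270

P(Dose=0mg) = 0.052 + 0.106 + 0.027 + 0.013 = 0.198.
P(Dose=20mg) = 0.120 + 0.027 + 0.073 + 0.074 = 0.294.
P(Dose ∈ {0mg, 20mg}) = 0.198 + 0.294 = 0.492; P(Effect=mild, Dose ∈ {0mg, 20mg}) = 0.106 + 0.027 = 0.133.
P(Effect=mild | Dose ∈ {0mg, 20mg}) = 0.133/0.492 = 0.270.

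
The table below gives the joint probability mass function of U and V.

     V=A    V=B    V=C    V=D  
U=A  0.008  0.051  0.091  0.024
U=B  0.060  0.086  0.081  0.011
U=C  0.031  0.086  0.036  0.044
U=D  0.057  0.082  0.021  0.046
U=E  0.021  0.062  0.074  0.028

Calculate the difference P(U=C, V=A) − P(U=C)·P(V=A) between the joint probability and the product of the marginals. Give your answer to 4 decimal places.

-0.0039

P(U=C) = 0.031 + 0.086 + 0.036 + 0.044 = 0.197.
P(V=A) = 0.008 + 0.060 + 0.031 + 0.057 + 0.021 = 0.177.
P(U=C, V=A) − P(U=C)P(V=A) = 0.031 − 0.197×0.177 = -0.0039.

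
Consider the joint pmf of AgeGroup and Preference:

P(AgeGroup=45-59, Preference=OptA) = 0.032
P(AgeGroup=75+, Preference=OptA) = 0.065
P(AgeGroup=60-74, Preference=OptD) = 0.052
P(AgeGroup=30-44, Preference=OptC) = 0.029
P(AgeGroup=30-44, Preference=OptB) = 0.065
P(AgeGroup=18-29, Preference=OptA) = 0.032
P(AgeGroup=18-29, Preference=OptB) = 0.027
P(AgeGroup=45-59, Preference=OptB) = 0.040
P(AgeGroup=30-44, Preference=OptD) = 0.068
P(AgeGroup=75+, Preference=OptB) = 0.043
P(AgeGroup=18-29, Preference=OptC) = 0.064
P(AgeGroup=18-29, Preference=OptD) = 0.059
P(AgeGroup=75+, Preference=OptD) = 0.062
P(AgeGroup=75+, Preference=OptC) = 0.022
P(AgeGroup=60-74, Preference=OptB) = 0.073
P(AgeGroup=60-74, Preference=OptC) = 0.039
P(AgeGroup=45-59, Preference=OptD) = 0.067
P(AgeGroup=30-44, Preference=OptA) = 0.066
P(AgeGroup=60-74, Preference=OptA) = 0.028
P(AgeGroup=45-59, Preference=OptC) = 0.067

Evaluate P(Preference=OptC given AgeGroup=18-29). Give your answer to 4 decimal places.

P(AgeGroup=18-29) = 0.032 + 0.027 + 0.064 + 0.059 = 0.182.
P(Preference=OptC | AgeGroup=18-29) = 0.064/0.182 = 0.3516.

0.3516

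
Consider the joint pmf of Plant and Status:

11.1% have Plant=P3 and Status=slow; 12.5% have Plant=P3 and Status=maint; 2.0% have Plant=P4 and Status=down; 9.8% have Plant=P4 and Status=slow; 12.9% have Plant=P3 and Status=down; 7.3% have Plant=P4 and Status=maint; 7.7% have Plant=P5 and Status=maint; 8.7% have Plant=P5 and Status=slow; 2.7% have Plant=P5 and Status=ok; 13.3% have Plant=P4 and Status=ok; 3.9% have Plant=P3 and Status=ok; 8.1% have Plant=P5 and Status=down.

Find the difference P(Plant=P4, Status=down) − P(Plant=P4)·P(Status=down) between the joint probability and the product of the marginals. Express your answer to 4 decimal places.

-0.0545

P(Plant=P4) = 0.133 + 0.098 + 0.020 + 0.073 = 0.324.
P(Status=down) = 0.129 + 0.020 + 0.081 = 0.230.
P(Plant=P4, Status=down) − P(Plant=P4)P(Status=down) = 0.020 − 0.324×0.230 = -0.0545.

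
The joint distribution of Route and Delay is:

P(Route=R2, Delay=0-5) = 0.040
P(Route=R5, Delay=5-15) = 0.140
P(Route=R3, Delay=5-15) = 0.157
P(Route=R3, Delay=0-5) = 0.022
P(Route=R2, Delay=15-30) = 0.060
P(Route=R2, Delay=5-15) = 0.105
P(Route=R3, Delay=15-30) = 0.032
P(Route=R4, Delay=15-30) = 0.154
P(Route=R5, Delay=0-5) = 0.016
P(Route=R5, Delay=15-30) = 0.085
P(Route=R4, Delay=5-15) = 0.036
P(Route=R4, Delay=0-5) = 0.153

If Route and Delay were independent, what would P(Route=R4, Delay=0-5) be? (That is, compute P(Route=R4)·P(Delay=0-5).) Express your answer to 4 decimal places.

0.0792

P(Route=R4) = 0.153 + 0.036 + 0.154 = 0.343.
P(Delay=0-5) = 0.040 + 0.022 + 0.153 + 0.016 = 0.231.
Product: 0.343 × 0.231 = 0.0792.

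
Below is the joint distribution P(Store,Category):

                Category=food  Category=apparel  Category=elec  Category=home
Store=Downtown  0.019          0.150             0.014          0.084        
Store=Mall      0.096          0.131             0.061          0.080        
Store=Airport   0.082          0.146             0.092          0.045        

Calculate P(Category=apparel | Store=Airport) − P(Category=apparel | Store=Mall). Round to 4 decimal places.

0.0440

P(Store=Airport) = 0.082 + 0.146 + 0.092 + 0.045 = 0.365; P(Category=apparel | Store=Airport) = 0.146/0.365 = 0.40000.
P(Store=Mall) = 0.096 + 0.131 + 0.061 + 0.080 = 0.368; P(Category=apparel | Store=Mall) = 0.131/0.368 = 0.35598.
Difference = 0.0440.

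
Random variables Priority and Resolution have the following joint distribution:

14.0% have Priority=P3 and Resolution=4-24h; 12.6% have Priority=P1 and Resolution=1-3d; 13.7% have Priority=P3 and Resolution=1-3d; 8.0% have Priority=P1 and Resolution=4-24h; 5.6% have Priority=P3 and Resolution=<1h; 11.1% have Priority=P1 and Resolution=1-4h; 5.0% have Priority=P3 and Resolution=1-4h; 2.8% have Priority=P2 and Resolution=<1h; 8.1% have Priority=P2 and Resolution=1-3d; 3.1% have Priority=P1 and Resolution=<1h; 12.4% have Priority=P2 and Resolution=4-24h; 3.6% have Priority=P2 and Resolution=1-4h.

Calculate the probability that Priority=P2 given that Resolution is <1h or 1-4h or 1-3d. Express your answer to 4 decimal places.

0.2210

P(Resolution=<1h) = 0.031 + 0.028 + 0.056 = 0.115.
P(Resolution=1-4h) = 0.111 + 0.036 + 0.050 = 0.197.
P(Resolution=1-3d) = 0.126 + 0.081 + 0.137 = 0.344.
P(Resolution ∈ {<1h, 1-4h, 1-3d}) = 0.115 + 0.197 + 0.344 = 0.656; P(Priority=P2, Resolution ∈ {<1h, 1-4h, 1-3d}) = 0.028 + 0.036 + 0.081 = 0.145.
P(Priority=P2 | Resolution ∈ {<1h, 1-4h, 1-3d}) = 0.145/0.656 = 0.2210.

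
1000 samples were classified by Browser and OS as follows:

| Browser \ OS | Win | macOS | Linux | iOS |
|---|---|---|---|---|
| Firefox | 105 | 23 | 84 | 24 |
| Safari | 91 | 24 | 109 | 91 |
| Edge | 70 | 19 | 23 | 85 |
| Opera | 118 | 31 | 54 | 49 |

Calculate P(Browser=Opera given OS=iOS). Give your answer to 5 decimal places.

Total with OS=iOS: 24 + 91 + 85 + 49 = 249.
P(Browser=Opera | OS=iOS) = 49/249 = 0.19679.

0.19679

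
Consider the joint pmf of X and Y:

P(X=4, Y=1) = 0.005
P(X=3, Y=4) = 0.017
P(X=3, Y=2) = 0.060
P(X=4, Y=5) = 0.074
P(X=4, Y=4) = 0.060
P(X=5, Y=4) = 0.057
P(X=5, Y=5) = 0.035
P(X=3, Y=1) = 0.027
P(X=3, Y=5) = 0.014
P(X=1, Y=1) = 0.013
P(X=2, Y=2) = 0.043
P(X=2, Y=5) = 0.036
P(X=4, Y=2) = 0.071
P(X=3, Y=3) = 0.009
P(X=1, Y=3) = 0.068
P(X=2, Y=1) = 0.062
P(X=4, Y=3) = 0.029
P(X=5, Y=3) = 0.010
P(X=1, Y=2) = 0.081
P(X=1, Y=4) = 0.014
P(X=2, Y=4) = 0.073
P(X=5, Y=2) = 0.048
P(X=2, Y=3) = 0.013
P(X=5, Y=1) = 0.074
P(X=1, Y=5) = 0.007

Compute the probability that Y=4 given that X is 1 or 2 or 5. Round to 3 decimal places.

0.227

P(X=1) = 0.013 + 0.081 + 0.068 + 0.014 + 0.007 = 0.183.
P(X=2) = 0.062 + 0.043 + 0.013 + 0.073 + 0.036 = 0.227.
P(X=5) = 0.074 + 0.048 + 0.010 + 0.057 + 0.035 = 0.224.
P(X ∈ {1, 2, 5}) = 0.183 + 0.227 + 0.224 = 0.634; P(Y=4, X ∈ {1, 2, 5}) = 0.014 + 0.073 + 0.057 = 0.144.
P(Y=4 | X ∈ {1, 2, 5}) = 0.144/0.634 = 0.227.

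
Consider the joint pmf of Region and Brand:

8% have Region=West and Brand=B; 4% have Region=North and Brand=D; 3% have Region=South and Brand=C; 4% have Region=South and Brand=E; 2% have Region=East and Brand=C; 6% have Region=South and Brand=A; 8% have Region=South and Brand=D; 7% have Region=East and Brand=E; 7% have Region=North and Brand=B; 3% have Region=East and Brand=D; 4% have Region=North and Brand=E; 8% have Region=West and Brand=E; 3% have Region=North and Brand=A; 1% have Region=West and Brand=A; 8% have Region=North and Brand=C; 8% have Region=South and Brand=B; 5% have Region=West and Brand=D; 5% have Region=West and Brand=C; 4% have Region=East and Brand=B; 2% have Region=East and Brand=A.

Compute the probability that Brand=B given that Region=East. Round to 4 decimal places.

P(Region=East) = 0.02 + 0.04 + 0.02 + 0.03 + 0.07 = 0.18.
P(Brand=B | Region=East) = 0.04/0.18 = 0.2222.

0.2222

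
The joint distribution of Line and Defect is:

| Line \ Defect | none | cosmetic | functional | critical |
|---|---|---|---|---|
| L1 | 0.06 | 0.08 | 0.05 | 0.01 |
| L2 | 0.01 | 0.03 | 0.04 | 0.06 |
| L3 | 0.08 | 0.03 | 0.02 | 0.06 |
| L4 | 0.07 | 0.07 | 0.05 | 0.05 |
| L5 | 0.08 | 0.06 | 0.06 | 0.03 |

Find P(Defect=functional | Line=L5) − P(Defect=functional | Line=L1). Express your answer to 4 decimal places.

0.0109

P(Line=L5) = 0.08 + 0.06 + 0.06 + 0.03 = 0.23; P(Defect=functional | Line=L5) = 0.06/0.23 = 0.26087.
P(Line=L1) = 0.06 + 0.08 + 0.05 + 0.01 = 0.20; P(Defect=functional | Line=L1) = 0.05/0.20 = 0.25000.
Difference = 0.0109.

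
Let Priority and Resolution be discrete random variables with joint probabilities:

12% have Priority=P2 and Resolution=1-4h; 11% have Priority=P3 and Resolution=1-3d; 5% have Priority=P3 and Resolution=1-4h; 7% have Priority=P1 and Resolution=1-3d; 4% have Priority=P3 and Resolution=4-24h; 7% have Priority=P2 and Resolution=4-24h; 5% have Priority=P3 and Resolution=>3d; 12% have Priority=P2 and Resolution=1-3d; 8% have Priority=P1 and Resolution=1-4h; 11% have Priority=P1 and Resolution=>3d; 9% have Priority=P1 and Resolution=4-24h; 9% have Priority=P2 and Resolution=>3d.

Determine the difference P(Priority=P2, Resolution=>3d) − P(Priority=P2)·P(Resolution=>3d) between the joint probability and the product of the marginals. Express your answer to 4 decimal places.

-0.0100

P(Priority=P2) = 0.12 + 0.07 + 0.12 + 0.09 = 0.40.
P(Resolution=>3d) = 0.11 + 0.09 + 0.05 = 0.25.
P(Priority=P2, Resolution=>3d) − P(Priority=P2)P(Resolution=>3d) = 0.09 − 0.40×0.25 = -0.0100.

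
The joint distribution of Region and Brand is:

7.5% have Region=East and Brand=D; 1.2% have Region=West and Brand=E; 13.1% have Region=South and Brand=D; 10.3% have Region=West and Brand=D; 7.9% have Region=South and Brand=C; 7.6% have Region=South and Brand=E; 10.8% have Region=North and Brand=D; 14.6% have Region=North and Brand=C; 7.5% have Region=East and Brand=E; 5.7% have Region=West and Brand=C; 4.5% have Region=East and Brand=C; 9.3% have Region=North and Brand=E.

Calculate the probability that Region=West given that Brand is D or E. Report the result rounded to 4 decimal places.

0.1709

P(Brand=D) = 0.108 + 0.131 + 0.075 + 0.103 = 0.417.
P(Brand=E) = 0.093 + 0.076 + 0.075 + 0.012 = 0.256.
P(Brand ∈ {D, E}) = 0.417 + 0.256 = 0.673; P(Region=West, Brand ∈ {D, E}) = 0.103 + 0.012 = 0.115.
P(Region=West | Brand ∈ {D, E}) = 0.115/0.673 = 0.1709.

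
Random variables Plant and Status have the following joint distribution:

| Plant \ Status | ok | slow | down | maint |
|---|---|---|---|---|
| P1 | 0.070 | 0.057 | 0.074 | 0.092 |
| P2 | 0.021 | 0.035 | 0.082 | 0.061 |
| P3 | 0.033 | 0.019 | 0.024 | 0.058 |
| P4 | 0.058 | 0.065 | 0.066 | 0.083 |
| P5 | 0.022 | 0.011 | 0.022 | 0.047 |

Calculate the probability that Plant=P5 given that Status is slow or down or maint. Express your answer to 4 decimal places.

P(Status=slow) = 0.057 + 0.035 + 0.019 + 0.065 + 0.011 = 0.187.
P(Status=down) = 0.074 + 0.082 + 0.024 + 0.066 + 0.022 = 0.268.
P(Status=maint) = 0.092 + 0.061 + 0.058 + 0.083 + 0.047 = 0.341.
P(Status ∈ {slow, down, maint}) = 0.187 + 0.268 + 0.341 = 0.796; P(Plant=P5, Status ∈ {slow, down, maint}) = 0.011 + 0.022 + 0.047 = 0.080.
P(Plant=P5 | Status ∈ {slow, down, maint}) = 0.080/0.796 = 0.1005.

0.1005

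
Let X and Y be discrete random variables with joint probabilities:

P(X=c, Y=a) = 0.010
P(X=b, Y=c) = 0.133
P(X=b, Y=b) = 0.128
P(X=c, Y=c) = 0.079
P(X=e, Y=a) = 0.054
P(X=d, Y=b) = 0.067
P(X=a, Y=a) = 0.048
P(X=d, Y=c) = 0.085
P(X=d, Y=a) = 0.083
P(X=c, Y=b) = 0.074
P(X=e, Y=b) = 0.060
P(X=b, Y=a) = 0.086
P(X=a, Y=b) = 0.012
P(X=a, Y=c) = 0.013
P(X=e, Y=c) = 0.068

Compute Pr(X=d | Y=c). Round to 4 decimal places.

P(Y=c) = 0.013 + 0.133 + 0.079 + 0.085 + 0.068 = 0.378.
P(X=d | Y=c) = 0.085/0.378 = 0.2249.

0.2249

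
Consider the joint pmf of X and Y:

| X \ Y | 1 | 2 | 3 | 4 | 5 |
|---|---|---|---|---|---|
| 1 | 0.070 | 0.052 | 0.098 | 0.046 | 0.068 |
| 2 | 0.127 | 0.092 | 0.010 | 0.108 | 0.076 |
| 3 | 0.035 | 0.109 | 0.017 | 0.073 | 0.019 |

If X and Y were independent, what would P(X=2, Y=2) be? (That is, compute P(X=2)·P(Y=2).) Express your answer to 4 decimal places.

P(X=2) = 0.127 + 0.092 + 0.010 + 0.108 + 0.076 = 0.413.
P(Y=2) = 0.052 + 0.092 + 0.109 = 0.253.
Product: 0.413 × 0.253 = 0.1045.

0.1045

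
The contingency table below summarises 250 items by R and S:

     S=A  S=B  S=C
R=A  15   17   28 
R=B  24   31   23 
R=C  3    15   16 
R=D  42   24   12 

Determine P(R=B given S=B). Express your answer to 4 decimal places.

0.3563

Total with S=B: 17 + 31 + 15 + 24 = 87.
P(R=B | S=B) = 31/87 = 0.3563.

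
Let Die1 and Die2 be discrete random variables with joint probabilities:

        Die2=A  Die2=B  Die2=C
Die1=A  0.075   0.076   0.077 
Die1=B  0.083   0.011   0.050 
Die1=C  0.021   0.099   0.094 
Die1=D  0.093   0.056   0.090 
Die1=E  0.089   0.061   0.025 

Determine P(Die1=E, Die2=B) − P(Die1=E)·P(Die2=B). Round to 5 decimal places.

P(Die1=E) = 0.089 + 0.061 + 0.025 = 0.175.
P(Die2=B) = 0.076 + 0.011 + 0.099 + 0.056 + 0.061 = 0.303.
P(Die1=E, Die2=B) − P(Die1=E)P(Die2=B) = 0.061 − 0.175×0.303 = 0.00798.

0.00798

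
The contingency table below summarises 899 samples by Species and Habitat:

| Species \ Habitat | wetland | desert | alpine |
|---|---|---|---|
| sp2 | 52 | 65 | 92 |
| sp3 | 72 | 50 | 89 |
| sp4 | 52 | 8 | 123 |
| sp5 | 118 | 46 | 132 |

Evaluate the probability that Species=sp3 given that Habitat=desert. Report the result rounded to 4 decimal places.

Total with Habitat=desert: 65 + 50 + 8 + 46 = 169.
P(Species=sp3 | Habitat=desert) = 50/169 = 0.2959.

0.2959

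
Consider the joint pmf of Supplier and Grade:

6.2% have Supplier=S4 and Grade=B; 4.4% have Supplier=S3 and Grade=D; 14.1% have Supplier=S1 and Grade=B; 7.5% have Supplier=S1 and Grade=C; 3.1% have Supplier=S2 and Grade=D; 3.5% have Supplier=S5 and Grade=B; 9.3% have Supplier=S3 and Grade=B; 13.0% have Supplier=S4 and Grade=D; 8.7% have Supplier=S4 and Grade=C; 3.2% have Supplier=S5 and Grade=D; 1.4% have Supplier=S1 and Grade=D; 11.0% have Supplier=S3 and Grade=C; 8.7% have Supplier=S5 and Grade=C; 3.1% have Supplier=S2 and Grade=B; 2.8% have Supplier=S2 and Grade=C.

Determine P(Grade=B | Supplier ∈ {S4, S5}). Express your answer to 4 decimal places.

0.2240

P(Supplier=S4) = 0.062 + 0.087 + 0.130 = 0.279.
P(Supplier=S5) = 0.035 + 0.087 + 0.032 = 0.154.
P(Supplier ∈ {S4, S5}) = 0.279 + 0.154 = 0.433; P(Grade=B, Supplier ∈ {S4, S5}) = 0.062 + 0.035 = 0.097.
P(Grade=B | Supplier ∈ {S4, S5}) = 0.097/0.433 = 0.2240.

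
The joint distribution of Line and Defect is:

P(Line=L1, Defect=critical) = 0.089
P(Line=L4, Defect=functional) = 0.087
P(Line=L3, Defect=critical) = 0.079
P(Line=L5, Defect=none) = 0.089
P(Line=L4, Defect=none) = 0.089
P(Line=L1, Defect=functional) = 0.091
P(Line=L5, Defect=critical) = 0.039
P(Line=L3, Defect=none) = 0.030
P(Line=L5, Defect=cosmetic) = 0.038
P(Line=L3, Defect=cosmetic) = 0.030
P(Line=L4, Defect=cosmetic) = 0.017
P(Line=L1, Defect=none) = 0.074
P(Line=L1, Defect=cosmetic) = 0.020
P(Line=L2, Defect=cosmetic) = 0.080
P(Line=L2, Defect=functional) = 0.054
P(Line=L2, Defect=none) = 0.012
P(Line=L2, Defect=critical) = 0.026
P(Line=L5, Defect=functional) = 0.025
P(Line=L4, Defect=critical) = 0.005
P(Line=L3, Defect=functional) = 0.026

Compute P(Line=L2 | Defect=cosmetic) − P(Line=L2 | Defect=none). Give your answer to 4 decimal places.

0.3916

P(Defect=cosmetic) = 0.020 + 0.080 + 0.030 + 0.017 + 0.038 = 0.185; P(Line=L2 | Defect=cosmetic) = 0.080/0.185 = 0.43243.
P(Defect=none) = 0.074 + 0.012 + 0.030 + 0.089 + 0.089 = 0.294; P(Line=L2 | Defect=none) = 0.012/0.294 = 0.04082.
Difference = 0.3916.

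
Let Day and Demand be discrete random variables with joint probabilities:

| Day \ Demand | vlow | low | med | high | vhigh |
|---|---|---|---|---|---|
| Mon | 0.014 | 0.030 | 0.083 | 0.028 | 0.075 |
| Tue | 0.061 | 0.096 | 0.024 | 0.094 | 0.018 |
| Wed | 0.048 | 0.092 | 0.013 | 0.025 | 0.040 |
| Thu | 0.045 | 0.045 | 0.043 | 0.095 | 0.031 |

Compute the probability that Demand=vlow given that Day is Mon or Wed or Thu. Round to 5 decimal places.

P(Day=Mon) = 0.014 + 0.030 + 0.083 + 0.028 + 0.075 = 0.230.
P(Day=Wed) = 0.048 + 0.092 + 0.013 + 0.025 + 0.040 = 0.218.
P(Day=Thu) = 0.045 + 0.045 + 0.043 + 0.095 + 0.031 = 0.259.
P(Day ∈ {Mon, Wed, Thu}) = 0.230 + 0.218 + 0.259 = 0.707; P(Demand=vlow, Day ∈ {Mon, Wed, Thu}) = 0.014 + 0.048 + 0.045 = 0.107.
P(Demand=vlow | Day ∈ {Mon, Wed, Thu}) = 0.107/0.707 = 0.15134.

0.15134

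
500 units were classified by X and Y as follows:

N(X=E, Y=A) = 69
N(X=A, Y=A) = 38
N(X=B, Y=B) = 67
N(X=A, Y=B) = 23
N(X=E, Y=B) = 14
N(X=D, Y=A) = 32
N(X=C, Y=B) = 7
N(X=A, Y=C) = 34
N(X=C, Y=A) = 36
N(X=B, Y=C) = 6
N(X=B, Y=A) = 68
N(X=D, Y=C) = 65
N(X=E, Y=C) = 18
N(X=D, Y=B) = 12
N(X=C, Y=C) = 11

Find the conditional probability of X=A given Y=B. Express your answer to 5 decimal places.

Total with Y=B: 23 + 67 + 7 + 12 + 14 = 123.
P(X=A | Y=B) = 23/123 = 0.18699.

0.18699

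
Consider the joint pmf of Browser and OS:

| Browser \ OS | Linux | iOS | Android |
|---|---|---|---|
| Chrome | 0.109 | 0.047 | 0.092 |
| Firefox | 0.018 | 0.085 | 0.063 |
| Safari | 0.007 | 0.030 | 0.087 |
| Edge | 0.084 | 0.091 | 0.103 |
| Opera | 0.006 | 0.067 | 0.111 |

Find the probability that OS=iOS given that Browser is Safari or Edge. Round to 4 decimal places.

P(Browser=Safari) = 0.007 + 0.030 + 0.087 = 0.124.
P(Browser=Edge) = 0.084 + 0.091 + 0.103 = 0.278.
P(Browser ∈ {Safari, Edge}) = 0.124 + 0.278 = 0.402; P(OS=iOS, Browser ∈ {Safari, Edge}) = 0.030 + 0.091 = 0.121.
P(OS=iOS | Browser ∈ {Safari, Edge}) = 0.121/0.402 = 0.3010.

0.3010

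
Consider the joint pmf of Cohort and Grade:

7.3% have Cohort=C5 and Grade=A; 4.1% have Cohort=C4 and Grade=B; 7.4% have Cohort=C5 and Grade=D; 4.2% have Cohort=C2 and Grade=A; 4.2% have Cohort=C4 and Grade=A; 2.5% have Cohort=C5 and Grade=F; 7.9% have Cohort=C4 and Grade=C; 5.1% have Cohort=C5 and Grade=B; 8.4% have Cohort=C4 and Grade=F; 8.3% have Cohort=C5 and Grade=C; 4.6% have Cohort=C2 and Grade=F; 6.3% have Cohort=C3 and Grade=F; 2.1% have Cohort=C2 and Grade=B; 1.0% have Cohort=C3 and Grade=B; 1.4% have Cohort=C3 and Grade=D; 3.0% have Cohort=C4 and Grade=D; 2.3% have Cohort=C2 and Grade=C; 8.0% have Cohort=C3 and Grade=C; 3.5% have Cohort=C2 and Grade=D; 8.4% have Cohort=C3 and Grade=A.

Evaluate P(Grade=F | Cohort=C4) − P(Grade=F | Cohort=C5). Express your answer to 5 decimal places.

0.22265

P(Cohort=C4) = 0.042 + 0.041 + 0.079 + 0.030 + 0.084 = 0.276; P(Grade=F | Cohort=C4) = 0.084/0.276 = 0.304348.
P(Cohort=C5) = 0.073 + 0.051 + 0.083 + 0.074 + 0.025 = 0.306; P(Grade=F | Cohort=C5) = 0.025/0.306 = 0.081699.
Difference = 0.22265.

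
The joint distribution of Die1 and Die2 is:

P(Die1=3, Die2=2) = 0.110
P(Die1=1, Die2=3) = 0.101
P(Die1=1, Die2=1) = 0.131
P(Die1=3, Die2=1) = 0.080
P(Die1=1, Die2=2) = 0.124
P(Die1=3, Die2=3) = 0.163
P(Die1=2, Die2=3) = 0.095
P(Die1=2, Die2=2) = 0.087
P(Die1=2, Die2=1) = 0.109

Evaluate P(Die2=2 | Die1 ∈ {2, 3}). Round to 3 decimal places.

0.306

P(Die1=2) = 0.109 + 0.087 + 0.095 = 0.291.
P(Die1=3) = 0.080 + 0.110 + 0.163 = 0.353.
P(Die1 ∈ {2, 3}) = 0.291 + 0.353 = 0.644; P(Die2=2, Die1 ∈ {2, 3}) = 0.087 + 0.110 = 0.197.
P(Die2=2 | Die1 ∈ {2, 3}) = 0.197/0.644 = 0.306.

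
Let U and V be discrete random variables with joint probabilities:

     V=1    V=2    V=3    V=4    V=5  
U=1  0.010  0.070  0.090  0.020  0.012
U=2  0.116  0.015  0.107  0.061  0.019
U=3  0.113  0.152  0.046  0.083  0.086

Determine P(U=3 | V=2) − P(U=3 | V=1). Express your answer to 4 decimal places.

P(V=2) = 0.070 + 0.015 + 0.152 = 0.237; P(U=3 | V=2) = 0.152/0.237 = 0.64135.
P(V=1) = 0.010 + 0.116 + 0.113 = 0.239; P(U=3 | V=1) = 0.113/0.239 = 0.47280.
Difference = 0.1685.

0.1685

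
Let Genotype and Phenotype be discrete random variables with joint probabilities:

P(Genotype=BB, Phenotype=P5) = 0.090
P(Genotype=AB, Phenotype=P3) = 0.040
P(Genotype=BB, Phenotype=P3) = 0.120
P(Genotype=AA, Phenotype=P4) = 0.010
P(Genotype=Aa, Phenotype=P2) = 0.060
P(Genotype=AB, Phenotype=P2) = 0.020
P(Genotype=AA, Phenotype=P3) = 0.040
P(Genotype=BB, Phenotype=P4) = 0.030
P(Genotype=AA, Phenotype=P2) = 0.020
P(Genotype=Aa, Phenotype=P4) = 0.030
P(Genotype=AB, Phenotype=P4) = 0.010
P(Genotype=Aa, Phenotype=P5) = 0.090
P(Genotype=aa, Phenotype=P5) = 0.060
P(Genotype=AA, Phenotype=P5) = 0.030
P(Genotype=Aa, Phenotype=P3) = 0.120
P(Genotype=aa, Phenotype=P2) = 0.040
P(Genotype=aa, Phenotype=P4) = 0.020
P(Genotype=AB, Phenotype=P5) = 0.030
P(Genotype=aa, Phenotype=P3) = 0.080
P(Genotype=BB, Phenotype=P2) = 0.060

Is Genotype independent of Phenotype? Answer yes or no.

Every cell satisfies P(Genotype,Phenotype) = P(Genotype)·P(Phenotype). For instance P(Genotype=Aa) = 0.300, P(Phenotype=P5) = 0.300, and 0.300×0.300 = 0.090 matches the joint entry. So Genotype and Phenotype are independent.

yes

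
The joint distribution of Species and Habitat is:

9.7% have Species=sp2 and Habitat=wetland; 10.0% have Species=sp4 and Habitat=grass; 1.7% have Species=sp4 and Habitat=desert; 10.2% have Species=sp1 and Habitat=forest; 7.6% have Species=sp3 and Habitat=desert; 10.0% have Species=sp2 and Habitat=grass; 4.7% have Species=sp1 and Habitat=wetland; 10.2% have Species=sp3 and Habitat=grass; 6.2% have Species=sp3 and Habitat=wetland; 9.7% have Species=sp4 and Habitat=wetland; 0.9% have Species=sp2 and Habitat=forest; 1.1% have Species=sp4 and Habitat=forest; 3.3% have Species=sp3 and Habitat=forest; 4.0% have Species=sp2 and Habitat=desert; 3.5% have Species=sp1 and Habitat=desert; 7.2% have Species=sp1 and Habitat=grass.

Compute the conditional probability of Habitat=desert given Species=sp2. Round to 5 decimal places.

P(Species=sp2) = 0.009 + 0.100 + 0.097 + 0.040 = 0.246.
P(Habitat=desert | Species=sp2) = 0.040/0.246 = 0.16260.

0.16260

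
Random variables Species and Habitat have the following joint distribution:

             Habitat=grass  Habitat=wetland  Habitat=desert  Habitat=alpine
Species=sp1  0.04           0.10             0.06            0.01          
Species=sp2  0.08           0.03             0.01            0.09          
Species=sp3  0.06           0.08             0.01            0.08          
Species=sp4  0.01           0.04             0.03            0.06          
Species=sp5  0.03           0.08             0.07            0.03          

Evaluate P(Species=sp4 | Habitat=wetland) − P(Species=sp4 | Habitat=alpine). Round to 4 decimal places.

-0.1010

P(Habitat=wetland) = 0.10 + 0.03 + 0.08 + 0.04 + 0.08 = 0.33; P(Species=sp4 | Habitat=wetland) = 0.04/0.33 = 0.12121.
P(Habitat=alpine) = 0.01 + 0.09 + 0.08 + 0.06 + 0.03 = 0.27; P(Species=sp4 | Habitat=alpine) = 0.06/0.27 = 0.22222.
Difference = -0.1010.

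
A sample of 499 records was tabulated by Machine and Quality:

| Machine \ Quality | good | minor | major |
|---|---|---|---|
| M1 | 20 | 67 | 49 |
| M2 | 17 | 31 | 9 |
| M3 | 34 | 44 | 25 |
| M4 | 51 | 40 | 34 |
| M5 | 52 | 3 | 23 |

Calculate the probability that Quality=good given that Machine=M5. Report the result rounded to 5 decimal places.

0.66667

Total with Machine=M5: 52 + 3 + 23 = 78.
P(Quality=good | Machine=M5) = 52/78 = 0.66667.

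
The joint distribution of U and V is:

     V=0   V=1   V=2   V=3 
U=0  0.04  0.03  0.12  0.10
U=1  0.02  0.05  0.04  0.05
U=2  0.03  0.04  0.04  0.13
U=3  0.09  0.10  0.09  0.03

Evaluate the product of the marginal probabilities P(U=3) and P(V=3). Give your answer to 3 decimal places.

0.096

P(U=3) = 0.09 + 0.10 + 0.09 + 0.03 = 0.31.
P(V=3) = 0.10 + 0.05 + 0.13 + 0.03 = 0.31.
Product: 0.31 × 0.31 = 0.096.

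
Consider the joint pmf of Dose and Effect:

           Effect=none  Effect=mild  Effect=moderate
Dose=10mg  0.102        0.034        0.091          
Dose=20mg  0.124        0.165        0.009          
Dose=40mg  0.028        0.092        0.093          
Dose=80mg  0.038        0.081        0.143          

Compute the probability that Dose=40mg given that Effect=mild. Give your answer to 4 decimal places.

P(Effect=mild) = 0.034 + 0.165 + 0.092 + 0.081 = 0.372.
P(Dose=40mg | Effect=mild) = 0.092/0.372 = 0.2473.

0.2473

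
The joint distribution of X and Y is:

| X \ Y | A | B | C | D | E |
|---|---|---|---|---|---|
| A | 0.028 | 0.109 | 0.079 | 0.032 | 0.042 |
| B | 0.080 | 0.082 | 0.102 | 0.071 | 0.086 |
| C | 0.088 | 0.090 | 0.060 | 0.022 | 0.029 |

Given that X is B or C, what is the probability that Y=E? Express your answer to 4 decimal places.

P(X=B) = 0.080 + 0.082 + 0.102 + 0.071 + 0.086 = 0.421.
P(X=C) = 0.088 + 0.090 + 0.060 + 0.022 + 0.029 = 0.289.
P(X ∈ {B, C}) = 0.421 + 0.289 = 0.710; P(Y=E, X ∈ {B, C}) = 0.086 + 0.029 = 0.115.
P(Y=E | X ∈ {B, C}) = 0.115/0.710 = 0.1620.

0.1620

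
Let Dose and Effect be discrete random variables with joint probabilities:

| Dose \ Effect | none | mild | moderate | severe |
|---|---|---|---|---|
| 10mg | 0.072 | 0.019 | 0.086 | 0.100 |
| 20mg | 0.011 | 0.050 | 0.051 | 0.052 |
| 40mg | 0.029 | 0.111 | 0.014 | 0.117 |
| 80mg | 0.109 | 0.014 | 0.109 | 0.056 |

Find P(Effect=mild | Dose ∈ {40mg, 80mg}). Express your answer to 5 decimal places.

0.22361

P(Dose=40mg) = 0.029 + 0.111 + 0.014 + 0.117 = 0.271.
P(Dose=80mg) = 0.109 + 0.014 + 0.109 + 0.056 = 0.288.
P(Dose ∈ {40mg, 80mg}) = 0.271 + 0.288 = 0.559; P(Effect=mild, Dose ∈ {40mg, 80mg}) = 0.111 + 0.014 = 0.125.
P(Effect=mild | Dose ∈ {40mg, 80mg}) = 0.125/0.559 = 0.22361.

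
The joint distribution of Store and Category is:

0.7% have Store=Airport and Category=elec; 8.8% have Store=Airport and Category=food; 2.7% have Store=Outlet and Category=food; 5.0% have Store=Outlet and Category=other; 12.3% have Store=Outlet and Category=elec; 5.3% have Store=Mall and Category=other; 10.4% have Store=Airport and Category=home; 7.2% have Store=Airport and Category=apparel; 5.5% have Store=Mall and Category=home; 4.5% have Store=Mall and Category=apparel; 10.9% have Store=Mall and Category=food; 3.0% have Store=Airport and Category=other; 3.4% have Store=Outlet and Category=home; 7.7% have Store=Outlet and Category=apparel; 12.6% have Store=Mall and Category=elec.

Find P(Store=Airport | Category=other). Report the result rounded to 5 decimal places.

0.22556

P(Category=other) = 0.053 + 0.030 + 0.050 = 0.133.
P(Store=Airport | Category=other) = 0.030/0.133 = 0.22556.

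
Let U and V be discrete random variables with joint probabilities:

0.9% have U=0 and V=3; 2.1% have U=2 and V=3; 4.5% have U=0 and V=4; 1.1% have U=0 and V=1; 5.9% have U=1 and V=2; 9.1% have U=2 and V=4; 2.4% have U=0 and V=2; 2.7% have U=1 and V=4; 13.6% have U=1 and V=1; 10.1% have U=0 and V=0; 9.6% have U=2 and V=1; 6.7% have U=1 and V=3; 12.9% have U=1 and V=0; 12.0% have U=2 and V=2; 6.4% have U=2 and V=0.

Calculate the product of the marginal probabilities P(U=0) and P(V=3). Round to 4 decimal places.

P(U=0) = 0.101 + 0.011 + 0.024 + 0.009 + 0.045 = 0.190.
P(V=3) = 0.009 + 0.067 + 0.021 = 0.097.
Product: 0.190 × 0.097 = 0.0184.

0.0184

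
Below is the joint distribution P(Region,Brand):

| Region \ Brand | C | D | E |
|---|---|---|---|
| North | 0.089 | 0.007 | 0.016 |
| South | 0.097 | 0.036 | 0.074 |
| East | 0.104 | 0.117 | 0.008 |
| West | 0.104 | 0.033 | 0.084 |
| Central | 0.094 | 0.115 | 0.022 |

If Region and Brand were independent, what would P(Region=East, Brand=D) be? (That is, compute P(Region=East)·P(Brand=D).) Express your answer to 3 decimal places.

0.071

P(Region=East) = 0.104 + 0.117 + 0.008 = 0.229.
P(Brand=D) = 0.007 + 0.036 + 0.117 + 0.033 + 0.115 = 0.308.
Product: 0.229 × 0.308 = 0.071.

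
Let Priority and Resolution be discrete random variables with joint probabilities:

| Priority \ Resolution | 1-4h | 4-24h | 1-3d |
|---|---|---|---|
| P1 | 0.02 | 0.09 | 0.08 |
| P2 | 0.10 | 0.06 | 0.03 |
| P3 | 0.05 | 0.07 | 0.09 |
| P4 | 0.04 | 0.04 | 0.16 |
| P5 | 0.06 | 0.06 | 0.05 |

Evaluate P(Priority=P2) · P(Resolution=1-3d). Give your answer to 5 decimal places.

0.07790

P(Priority=P2) = 0.10 + 0.06 + 0.03 = 0.19.
P(Resolution=1-3d) = 0.08 + 0.03 + 0.09 + 0.16 + 0.05 = 0.41.
Product: 0.19 × 0.41 = 0.07790.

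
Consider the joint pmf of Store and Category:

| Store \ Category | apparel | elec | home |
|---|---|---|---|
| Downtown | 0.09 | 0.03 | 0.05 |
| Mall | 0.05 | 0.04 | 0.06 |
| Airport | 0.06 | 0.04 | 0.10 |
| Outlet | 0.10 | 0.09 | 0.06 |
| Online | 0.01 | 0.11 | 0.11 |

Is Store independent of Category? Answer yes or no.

no

P(Store=Online) = 0.23 and P(Category=apparel) = 0.31, so their product is 0.0713, but P(Store=Online, Category=apparel) = 0.01. Since these differ, Store and Category are not independent.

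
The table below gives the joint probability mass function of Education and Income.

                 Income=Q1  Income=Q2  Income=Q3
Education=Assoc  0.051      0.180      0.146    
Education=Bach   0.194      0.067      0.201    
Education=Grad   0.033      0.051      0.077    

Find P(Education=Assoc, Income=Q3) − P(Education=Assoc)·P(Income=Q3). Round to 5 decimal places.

P(Education=Assoc) = 0.051 + 0.180 + 0.146 = 0.377.
P(Income=Q3) = 0.146 + 0.201 + 0.077 = 0.424.
P(Education=Assoc, Income=Q3) − P(Education=Assoc)P(Income=Q3) = 0.146 − 0.377×0.424 = -0.01385.

-0.01385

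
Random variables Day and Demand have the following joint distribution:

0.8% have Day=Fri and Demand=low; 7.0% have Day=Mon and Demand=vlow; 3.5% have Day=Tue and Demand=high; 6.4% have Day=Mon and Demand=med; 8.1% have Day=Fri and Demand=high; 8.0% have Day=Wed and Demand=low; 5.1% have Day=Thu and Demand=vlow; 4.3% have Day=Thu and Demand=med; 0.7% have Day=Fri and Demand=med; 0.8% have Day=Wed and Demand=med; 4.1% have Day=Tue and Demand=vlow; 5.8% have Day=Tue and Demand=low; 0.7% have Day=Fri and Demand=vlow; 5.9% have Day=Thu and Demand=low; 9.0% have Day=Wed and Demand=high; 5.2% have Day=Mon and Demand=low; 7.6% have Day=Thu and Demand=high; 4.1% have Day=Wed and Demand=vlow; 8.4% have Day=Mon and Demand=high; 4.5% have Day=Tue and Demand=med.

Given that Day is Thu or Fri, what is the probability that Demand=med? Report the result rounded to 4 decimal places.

P(Day=Thu) = 0.051 + 0.059 + 0.043 + 0.076 = 0.229.
P(Day=Fri) = 0.007 + 0.008 + 0.007 + 0.081 = 0.103.
P(Day ∈ {Thu, Fri}) = 0.229 + 0.103 = 0.332; P(Demand=med, Day ∈ {Thu, Fri}) = 0.043 + 0.007 = 0.050.
P(Demand=med | Day ∈ {Thu, Fri}) = 0.050/0.332 = 0.1506.

0.1506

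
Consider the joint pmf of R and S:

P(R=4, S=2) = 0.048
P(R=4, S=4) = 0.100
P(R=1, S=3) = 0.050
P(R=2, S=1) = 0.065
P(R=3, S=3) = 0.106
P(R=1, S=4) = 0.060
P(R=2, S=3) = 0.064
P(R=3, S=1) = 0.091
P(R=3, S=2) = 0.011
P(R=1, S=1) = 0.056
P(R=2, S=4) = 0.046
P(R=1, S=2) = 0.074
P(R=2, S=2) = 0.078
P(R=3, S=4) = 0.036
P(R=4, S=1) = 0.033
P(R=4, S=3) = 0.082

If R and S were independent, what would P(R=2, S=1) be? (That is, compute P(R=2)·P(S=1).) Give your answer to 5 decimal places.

0.06199

P(R=2) = 0.065 + 0.078 + 0.064 + 0.046 = 0.253.
P(S=1) = 0.056 + 0.065 + 0.091 + 0.033 = 0.245.
Product: 0.253 × 0.245 = 0.06199.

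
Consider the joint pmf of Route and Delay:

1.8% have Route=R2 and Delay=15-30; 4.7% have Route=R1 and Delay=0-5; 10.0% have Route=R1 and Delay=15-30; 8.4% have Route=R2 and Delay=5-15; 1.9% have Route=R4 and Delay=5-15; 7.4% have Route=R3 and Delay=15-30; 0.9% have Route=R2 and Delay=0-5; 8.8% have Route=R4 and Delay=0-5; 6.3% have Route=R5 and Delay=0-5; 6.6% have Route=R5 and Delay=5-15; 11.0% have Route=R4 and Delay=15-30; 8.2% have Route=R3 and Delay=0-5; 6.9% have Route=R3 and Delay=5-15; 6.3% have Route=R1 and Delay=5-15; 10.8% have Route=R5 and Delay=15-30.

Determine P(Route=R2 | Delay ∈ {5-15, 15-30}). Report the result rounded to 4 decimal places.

0.1435

P(Delay=5-15) = 0.063 + 0.084 + 0.069 + 0.019 + 0.066 = 0.301.
P(Delay=15-30) = 0.100 + 0.018 + 0.074 + 0.110 + 0.108 = 0.410.
P(Delay ∈ {5-15, 15-30}) = 0.301 + 0.410 = 0.711; P(Route=R2, Delay ∈ {5-15, 15-30}) = 0.084 + 0.018 = 0.102.
P(Route=R2 | Delay ∈ {5-15, 15-30}) = 0.102/0.711 = 0.1435.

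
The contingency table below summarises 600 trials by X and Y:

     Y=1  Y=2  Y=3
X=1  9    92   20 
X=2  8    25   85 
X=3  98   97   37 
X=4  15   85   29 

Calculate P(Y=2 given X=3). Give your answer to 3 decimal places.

Total with X=3: 98 + 97 + 37 = 232.
P(Y=2 | X=3) = 97/232 = 0.418.

0.418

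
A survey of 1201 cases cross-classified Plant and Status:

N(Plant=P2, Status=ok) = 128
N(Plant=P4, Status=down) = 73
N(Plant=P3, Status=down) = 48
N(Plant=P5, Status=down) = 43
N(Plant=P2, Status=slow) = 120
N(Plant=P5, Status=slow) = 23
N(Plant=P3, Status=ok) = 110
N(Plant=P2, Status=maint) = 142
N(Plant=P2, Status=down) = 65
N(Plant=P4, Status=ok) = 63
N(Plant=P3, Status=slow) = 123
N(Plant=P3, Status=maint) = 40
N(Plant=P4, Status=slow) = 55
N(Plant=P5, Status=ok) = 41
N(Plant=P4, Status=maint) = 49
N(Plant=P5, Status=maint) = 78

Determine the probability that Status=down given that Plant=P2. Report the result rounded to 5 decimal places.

Total with Plant=P2: 128 + 120 + 65 + 142 = 455.
P(Status=down | Plant=P2) = 65/455 = 0.14286.

0.14286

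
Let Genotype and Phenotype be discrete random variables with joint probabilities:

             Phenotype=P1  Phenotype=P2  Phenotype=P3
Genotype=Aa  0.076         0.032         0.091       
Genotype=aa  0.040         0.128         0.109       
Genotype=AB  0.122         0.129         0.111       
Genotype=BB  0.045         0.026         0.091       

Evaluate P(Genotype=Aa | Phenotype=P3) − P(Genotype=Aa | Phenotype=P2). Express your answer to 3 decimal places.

0.125

P(Phenotype=P3) = 0.091 + 0.109 + 0.111 + 0.091 = 0.402; P(Genotype=Aa | Phenotype=P3) = 0.091/0.402 = 0.2264.
P(Phenotype=P2) = 0.032 + 0.128 + 0.129 + 0.026 = 0.315; P(Genotype=Aa | Phenotype=P2) = 0.032/0.315 = 0.1016.
Difference = 0.125.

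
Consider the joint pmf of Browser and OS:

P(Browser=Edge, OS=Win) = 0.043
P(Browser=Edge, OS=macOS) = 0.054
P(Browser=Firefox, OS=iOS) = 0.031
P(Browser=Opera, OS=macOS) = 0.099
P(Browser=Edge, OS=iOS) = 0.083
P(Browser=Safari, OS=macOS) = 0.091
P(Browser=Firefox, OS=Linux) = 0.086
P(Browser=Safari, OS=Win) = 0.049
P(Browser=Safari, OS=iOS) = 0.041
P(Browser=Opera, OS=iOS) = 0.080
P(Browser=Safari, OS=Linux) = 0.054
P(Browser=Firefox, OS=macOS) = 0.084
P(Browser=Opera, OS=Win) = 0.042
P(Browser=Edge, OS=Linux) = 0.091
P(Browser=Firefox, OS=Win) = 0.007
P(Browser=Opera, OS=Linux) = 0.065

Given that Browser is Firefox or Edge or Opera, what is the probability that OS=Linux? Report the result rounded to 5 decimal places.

P(Browser=Firefox) = 0.007 + 0.084 + 0.086 + 0.031 = 0.208.
P(Browser=Edge) = 0.043 + 0.054 + 0.091 + 0.083 = 0.271.
P(Browser=Opera) = 0.042 + 0.099 + 0.065 + 0.080 = 0.286.
P(Browser ∈ {Firefox, Edge, Opera}) = 0.208 + 0.271 + 0.286 = 0.765; P(OS=Linux, Browser ∈ {Firefox, Edge, Opera}) = 0.086 + 0.091 + 0.065 = 0.242.
P(OS=Linux | Browser ∈ {Firefox, Edge, Opera}) = 0.242/0.765 = 0.31634.

0.31634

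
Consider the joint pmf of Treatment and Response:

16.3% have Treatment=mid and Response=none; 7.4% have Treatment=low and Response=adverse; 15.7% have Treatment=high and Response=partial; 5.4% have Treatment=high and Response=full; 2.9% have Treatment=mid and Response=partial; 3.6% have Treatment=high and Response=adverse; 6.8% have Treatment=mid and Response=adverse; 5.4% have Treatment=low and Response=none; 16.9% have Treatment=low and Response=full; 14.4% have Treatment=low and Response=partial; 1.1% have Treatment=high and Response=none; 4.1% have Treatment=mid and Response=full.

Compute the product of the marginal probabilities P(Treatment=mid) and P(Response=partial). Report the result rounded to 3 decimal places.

0.099

P(Treatment=mid) = 0.163 + 0.029 + 0.041 + 0.068 = 0.301.
P(Response=partial) = 0.144 + 0.029 + 0.157 = 0.330.
Product: 0.301 × 0.330 = 0.099.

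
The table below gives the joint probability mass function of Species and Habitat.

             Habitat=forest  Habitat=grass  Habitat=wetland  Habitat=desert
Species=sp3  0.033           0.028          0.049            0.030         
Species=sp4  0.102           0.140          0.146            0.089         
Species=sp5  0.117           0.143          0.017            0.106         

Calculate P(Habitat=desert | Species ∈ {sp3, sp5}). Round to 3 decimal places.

0.260

P(Species=sp3) = 0.033 + 0.028 + 0.049 + 0.030 = 0.140.
P(Species=sp5) = 0.117 + 0.143 + 0.017 + 0.106 = 0.383.
P(Species ∈ {sp3, sp5}) = 0.140 + 0.383 = 0.523; P(Habitat=desert, Species ∈ {sp3, sp5}) = 0.030 + 0.106 = 0.136.
P(Habitat=desert | Species ∈ {sp3, sp5}) = 0.136/0.523 = 0.260.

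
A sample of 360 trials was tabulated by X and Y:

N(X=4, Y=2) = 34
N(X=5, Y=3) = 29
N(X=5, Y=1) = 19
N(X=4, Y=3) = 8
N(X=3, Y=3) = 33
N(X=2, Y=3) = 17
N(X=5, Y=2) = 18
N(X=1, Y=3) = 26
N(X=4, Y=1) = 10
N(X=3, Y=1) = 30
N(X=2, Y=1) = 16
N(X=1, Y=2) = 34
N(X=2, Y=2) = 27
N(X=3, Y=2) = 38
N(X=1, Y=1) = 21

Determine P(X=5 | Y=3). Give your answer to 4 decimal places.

Total with Y=3: 26 + 17 + 33 + 8 + 29 = 113.
P(X=5 | Y=3) = 29/113 = 0.2566.

0.2566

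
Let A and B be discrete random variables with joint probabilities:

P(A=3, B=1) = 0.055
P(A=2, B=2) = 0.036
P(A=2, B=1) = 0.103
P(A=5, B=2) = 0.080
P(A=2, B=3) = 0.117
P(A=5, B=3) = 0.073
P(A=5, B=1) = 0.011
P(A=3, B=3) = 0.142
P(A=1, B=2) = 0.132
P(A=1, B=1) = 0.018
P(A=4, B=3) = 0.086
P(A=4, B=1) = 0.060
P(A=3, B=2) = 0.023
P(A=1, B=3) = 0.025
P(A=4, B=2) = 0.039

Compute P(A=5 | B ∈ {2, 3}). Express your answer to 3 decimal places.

P(B=2) = 0.132 + 0.036 + 0.023 + 0.039 + 0.080 = 0.310.
P(B=3) = 0.025 + 0.117 + 0.142 + 0.086 + 0.073 = 0.443.
P(B ∈ {2, 3}) = 0.310 + 0.443 = 0.753; P(A=5, B ∈ {2, 3}) = 0.080 + 0.073 = 0.153.
P(A=5 | B ∈ {2, 3}) = 0.153/0.753 = 0.203.

0.203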